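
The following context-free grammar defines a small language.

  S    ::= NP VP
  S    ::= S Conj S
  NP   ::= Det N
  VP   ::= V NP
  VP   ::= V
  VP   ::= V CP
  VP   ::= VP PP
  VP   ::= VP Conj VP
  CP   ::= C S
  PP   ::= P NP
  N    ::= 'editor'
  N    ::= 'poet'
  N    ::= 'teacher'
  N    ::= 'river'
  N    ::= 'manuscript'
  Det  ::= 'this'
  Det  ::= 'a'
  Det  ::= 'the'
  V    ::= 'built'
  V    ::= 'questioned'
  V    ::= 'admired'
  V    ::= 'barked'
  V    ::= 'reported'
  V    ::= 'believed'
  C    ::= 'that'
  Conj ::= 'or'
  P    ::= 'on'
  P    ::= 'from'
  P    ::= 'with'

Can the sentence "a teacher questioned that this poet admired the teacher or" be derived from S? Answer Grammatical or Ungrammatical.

For S → NP VP, the only prefix that parses as NP is 'a teacher', but the remainder 'questioned that this poet admired the teacher or' is not a VP under these rules. The alternative S rule S → S Conj S likewise has no satisfying split.

Ungrammatical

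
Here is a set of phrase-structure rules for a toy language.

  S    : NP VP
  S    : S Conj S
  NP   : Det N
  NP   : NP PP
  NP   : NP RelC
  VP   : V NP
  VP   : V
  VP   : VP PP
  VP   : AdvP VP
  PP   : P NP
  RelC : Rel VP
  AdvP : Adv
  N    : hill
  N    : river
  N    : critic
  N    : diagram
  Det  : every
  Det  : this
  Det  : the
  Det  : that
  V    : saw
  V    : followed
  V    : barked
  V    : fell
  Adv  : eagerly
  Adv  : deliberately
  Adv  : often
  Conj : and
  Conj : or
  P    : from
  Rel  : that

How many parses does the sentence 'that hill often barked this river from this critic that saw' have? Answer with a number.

Two of the 4 distinct bracketings:
[S [NP [Det that] [N hill]] [VP [VP [AdvP [Adv often]] [VP [V barked] [NP [Det this] [N river]]]] [PP [P from] [NP [NP [Det this] [N critic]] [RelC [Rel that] [VP [V saw]]]]]]]
[S [NP [Det that] [N hill]] [VP [AdvP [Adv often]] [VP [V barked] [NP [NP [Det this] [N river]] [PP [P from] [NP [NP [Det this] [N critic]] [RelC [Rel that] [VP [V saw]]]]]]]]]
The difference turns on whether NP → NP PP is used at the relevant span, versus an alternative expansion of NP.

4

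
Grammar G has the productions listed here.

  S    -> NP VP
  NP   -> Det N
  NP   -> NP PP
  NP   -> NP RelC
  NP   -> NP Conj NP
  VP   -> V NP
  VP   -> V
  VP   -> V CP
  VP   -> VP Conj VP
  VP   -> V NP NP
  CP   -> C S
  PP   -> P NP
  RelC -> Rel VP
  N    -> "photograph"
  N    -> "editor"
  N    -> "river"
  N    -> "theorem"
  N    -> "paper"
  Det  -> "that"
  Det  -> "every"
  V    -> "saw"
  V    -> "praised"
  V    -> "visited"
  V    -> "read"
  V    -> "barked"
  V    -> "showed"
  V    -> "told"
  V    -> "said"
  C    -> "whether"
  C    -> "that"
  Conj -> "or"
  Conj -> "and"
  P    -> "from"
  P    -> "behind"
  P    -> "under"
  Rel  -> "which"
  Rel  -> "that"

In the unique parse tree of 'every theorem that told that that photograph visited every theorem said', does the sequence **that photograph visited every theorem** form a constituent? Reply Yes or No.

[S [NP [NP [Det every] [N theorem]] [RelC [Rel that] [VP [V told] [CP [C that] [S [NP [Det that] [N photograph]] [VP [V visited] [NP [Det every] [N theorem]]]]]]]] [VP [V said]]]
The words 'that photograph visited every theorem' are exhaustively dominated by a single S node (built by S → NP VP), so they form a constituent.

Yes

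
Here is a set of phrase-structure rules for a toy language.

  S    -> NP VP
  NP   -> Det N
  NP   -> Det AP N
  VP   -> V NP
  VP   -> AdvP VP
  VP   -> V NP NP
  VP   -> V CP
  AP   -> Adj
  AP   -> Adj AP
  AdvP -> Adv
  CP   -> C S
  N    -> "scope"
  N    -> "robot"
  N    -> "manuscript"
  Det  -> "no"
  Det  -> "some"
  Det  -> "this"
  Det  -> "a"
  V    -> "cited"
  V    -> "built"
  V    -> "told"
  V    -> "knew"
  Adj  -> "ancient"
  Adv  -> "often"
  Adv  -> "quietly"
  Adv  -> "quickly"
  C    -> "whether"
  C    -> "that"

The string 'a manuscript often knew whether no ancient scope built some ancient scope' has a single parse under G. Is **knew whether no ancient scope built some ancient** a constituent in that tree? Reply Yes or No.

[S [NP [Det a] [N manuscript]] [VP [AdvP [Adv often]] [VP [V knew] [CP [C whether] [S [NP [Det no] [AP [Adj ancient]] [N scope]] [VP [V built] [NP [Det some] [AP [Adj ancient]] [N scope]]]]]]]]
The smallest constituent containing 'knew whether no ancient scope built some ancient' is the VP spanning 'knew whether no ancient scope built some ancient scope'; no single node in the tree dominates exactly the given words.

No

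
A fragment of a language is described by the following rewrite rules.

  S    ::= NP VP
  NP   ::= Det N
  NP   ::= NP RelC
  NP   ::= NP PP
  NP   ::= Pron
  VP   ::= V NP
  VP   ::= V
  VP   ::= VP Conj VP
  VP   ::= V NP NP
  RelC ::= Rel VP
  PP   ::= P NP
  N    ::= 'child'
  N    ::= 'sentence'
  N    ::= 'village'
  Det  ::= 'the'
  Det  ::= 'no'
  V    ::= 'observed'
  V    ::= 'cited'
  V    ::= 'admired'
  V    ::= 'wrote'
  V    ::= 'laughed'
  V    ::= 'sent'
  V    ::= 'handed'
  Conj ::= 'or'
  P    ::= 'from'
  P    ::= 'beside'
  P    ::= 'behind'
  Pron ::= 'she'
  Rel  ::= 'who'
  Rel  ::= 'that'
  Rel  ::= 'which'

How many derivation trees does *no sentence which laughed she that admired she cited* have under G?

Two of the 3 distinct bracketings:
[S [NP [NP [Det no] [N sentence]] [RelC [Rel which] [VP [V laughed] [NP [NP [Pron she]] [RelC [Rel that] [VP [V admired] [NP [Pron she]]]]]]]] [VP [V cited]]]
[S [NP [NP [Det no] [N sentence]] [RelC [Rel which] [VP [V laughed] [NP [NP [Pron she]] [RelC [Rel that] [VP [V admired]]]] [NP [Pron she]]]]] [VP [V cited]]]
The difference turns on whether VP → V NP is used at the relevant span, versus an alternative expansion of VP.

3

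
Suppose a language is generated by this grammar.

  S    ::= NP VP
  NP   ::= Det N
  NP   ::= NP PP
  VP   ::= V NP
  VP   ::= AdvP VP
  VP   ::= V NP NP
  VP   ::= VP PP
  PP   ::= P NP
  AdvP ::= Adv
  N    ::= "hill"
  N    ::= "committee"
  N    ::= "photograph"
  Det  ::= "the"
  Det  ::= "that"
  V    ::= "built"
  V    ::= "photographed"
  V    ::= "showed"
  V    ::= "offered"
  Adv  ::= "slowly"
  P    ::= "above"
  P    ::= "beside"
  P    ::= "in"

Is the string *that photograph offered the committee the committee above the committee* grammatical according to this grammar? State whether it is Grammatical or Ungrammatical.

[S [NP [Det that] [N photograph]] [VP [V offered] [NP [Det the] [N committee]] [NP [NP [Det the] [N committee]] [PP [P above] [NP [Det the] [N committee]]]]]]
Every word is introduced by a lexical rule and the phrasal rules combine the resulting categories into a single S.

Grammatical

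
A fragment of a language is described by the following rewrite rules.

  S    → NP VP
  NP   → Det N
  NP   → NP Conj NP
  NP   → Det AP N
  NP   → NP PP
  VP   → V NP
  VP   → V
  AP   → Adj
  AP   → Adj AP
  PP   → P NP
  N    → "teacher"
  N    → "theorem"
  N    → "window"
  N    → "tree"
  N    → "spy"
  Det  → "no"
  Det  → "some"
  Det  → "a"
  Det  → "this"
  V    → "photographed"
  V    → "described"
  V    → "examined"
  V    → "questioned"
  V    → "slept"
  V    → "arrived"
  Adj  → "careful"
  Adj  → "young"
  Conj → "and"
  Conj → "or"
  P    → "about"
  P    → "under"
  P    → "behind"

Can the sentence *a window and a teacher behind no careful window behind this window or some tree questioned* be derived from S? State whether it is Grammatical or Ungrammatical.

Grammatical

[S [NP [NP [Det a] [N window]] [Conj and] [NP [NP [NP [Det a] [N teacher]] [PP [P behind] [NP [NP [Det no] [AP [Adj careful]] [N window]] [PP [P behind] [NP [Det this] [N window]]]]]] [Conj or] [NP [Det some] [N tree]]]] [VP [V questioned]]]
Each bracket corresponds to one application of a listed rule, so the string is derivable from S.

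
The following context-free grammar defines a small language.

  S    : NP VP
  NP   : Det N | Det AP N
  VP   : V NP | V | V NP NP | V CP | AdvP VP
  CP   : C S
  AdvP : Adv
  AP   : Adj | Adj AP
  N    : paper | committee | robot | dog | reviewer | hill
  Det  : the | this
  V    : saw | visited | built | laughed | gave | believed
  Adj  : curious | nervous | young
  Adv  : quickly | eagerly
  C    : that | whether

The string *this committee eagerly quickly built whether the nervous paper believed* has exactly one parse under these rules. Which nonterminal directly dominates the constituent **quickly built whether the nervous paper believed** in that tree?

[S [NP [Det this] [N committee]] [VP [AdvP [Adv eagerly]] [VP [AdvP [Adv quickly]] [VP [V built] [CP [C whether] [S [NP [Det the] [AP [Adj nervous]] [N paper]] [VP [V believed]]]]]]]]
The span 'quickly built whether the nervous paper believed' is the VP node built by VP → AdvP VP.
Its mother is the VP built by VP → AdvP VP.

VP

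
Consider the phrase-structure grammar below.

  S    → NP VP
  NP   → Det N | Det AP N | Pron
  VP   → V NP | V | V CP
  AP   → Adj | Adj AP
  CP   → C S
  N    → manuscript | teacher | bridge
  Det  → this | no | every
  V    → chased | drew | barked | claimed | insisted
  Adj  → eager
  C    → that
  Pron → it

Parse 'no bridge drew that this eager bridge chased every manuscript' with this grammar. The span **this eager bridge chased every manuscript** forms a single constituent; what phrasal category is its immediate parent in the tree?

S
  NP
    Det: no
    N: bridge
  VP
    V: drew
    CP
      C: that
      S
        NP
          Det: this
          AP
            Adj: eager
          N: bridge
        VP
          V: chased
          NP
            Det: every
            N: manuscript
The span 'this eager bridge chased every manuscript' is the S node built by S → NP VP.
Its mother is the CP built by CP → C S.

CP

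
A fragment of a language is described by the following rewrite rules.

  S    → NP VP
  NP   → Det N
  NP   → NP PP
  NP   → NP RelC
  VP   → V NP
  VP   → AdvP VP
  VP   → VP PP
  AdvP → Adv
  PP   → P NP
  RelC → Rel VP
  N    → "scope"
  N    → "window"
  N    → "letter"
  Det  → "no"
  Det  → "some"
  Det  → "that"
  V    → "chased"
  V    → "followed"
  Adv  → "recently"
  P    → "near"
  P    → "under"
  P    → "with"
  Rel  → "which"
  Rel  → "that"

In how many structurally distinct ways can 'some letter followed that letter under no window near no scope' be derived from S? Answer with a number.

5

Two of the 5 distinct bracketings:
[S [NP [Det some] [N letter]] [VP [V followed] [NP [NP [Det that] [N letter]] [PP [P under] [NP [NP [Det no] [N window]] [PP [P near] [NP [Det no] [N scope]]]]]]]]
[S [NP [Det some] [N letter]] [VP [V followed] [NP [NP [NP [Det that] [N letter]] [PP [P under] [NP [Det no] [N window]]]] [PP [P near] [NP [Det no] [N scope]]]]]]
The trees differ in how a recursive rule is bracketed over the same span.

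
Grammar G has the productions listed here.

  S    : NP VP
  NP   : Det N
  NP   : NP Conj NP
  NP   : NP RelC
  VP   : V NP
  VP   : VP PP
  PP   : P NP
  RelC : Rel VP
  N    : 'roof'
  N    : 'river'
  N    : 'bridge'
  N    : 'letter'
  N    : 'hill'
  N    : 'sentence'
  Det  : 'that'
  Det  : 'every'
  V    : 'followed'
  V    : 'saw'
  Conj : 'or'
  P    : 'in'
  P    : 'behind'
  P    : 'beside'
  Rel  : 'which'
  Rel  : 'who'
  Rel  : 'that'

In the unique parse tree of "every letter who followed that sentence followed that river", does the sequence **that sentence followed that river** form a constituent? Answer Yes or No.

[S [NP [NP [Det every] [N letter]] [RelC [Rel who] [VP [V followed] [NP [Det that] [N sentence]]]]] [VP [V followed] [NP [Det that] [N river]]]]
The smallest constituent containing 'that sentence followed that river' is the S spanning 'every letter who followed that sentence followed that river'; no single node in the tree dominates exactly the given words.

No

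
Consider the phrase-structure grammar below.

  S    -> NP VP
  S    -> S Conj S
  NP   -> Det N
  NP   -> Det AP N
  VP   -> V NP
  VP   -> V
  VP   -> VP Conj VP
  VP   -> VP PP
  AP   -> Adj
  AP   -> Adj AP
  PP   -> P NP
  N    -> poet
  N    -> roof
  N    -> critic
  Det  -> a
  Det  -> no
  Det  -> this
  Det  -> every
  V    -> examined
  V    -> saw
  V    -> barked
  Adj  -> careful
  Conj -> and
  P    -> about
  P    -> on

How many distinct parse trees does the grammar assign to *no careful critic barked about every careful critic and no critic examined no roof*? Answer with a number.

1

[S [S [NP [Det no] [AP [Adj careful]] [N critic]] [VP [VP [V barked]] [PP [P about] [NP [Det every] [AP [Adj careful]] [N critic]]]]] [Conj and] [S [NP [Det no] [N critic]] [VP [V examined] [NP [Det no] [N roof]]]]]
No rule offers an alternative attachment or grouping for any span, so this is the only derivation.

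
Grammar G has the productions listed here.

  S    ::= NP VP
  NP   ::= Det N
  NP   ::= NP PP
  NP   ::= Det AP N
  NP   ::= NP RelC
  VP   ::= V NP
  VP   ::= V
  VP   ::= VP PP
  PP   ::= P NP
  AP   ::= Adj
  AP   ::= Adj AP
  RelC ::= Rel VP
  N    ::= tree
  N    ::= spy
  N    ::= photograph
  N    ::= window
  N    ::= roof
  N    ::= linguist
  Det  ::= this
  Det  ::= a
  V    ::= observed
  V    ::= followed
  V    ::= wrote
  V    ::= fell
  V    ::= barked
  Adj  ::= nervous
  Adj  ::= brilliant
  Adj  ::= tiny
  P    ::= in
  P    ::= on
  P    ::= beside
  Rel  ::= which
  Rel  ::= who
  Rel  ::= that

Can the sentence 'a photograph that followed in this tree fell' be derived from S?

[S [NP [NP [NP [Det a] [N photograph]] [RelC [Rel that] [VP [V followed]]]] [PP [P in] [NP [Det this] [N tree]]]] [VP [V fell]]]
Each bracket corresponds to one application of a listed rule, so the string is derivable from S.

Grammatical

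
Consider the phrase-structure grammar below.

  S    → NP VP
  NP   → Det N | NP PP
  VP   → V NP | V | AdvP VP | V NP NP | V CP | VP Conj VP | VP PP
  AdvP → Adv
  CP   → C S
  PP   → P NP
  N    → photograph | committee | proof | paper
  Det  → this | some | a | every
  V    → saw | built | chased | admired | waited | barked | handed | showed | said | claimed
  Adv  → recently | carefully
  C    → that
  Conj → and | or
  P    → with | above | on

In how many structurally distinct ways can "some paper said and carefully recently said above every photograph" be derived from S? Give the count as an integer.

4

Two of the 4 distinct bracketings:
[S [NP [Det some] [N paper]] [VP [VP [V said]] [Conj and] [VP [AdvP [Adv carefully]] [VP [AdvP [Adv recently]] [VP [VP [V said]] [PP [P above] [NP [Det every] [N photograph]]]]]]]]
[S [NP [Det some] [N paper]] [VP [VP [V said]] [Conj and] [VP [AdvP [Adv carefully]] [VP [VP [AdvP [Adv recently]] [VP [V said]]] [PP [P above] [NP [Det every] [N photograph]]]]]]]
The trees differ in how a recursive rule is bracketed over the same span.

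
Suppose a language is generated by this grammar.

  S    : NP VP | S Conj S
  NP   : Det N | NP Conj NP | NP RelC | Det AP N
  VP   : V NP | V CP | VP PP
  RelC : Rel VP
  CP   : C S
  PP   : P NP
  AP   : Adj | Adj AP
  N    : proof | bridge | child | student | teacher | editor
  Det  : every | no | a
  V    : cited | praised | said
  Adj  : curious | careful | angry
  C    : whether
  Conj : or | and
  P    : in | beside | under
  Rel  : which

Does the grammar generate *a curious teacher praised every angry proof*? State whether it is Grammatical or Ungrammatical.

S
  NP
    Det: a
    AP
      Adj: curious
    N: teacher
  VP
    V: praised
    NP
      Det: every
      AP
        Adj: angry
      N: proof
The bracketing above is licensed at every node by one of the given productions, with S at the root.

Grammatical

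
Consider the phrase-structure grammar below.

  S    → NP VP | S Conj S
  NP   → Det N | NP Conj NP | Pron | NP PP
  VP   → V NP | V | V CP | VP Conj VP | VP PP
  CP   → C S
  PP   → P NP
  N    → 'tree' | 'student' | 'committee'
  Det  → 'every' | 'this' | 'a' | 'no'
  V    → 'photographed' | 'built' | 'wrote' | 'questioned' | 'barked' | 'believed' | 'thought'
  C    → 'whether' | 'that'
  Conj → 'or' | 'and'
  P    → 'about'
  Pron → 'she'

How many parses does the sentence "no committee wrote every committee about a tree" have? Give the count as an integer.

2

The two bracketings:
[S [NP [Det no] [N committee]] [VP [V wrote] [NP [NP [Det every] [N committee]] [PP [P about] [NP [Det a] [N tree]]]]]]
[S [NP [Det no] [N committee]] [VP [VP [V wrote] [NP [Det every] [N committee]]] [PP [P about] [NP [Det a] [N tree]]]]]
The difference turns on whether NP → NP PP is used at the relevant span, versus an alternative expansion of NP.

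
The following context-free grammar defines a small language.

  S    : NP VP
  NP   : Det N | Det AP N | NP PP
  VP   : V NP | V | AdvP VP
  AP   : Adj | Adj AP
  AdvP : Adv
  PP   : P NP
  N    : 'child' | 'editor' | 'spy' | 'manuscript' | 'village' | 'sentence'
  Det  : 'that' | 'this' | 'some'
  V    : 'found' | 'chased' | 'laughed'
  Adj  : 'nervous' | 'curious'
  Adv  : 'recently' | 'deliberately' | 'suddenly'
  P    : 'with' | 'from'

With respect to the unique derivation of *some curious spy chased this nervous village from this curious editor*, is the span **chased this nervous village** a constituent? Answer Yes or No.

No

[S [NP [Det some] [AP [Adj curious]] [N spy]] [VP [V chased] [NP [NP [Det this] [AP [Adj nervous]] [N village]] [PP [P from] [NP [Det this] [AP [Adj curious]] [N editor]]]]]]
The smallest constituent containing 'chased this nervous village' is the VP spanning 'chased this nervous village from this curious editor'; no single node in the tree dominates exactly the given words.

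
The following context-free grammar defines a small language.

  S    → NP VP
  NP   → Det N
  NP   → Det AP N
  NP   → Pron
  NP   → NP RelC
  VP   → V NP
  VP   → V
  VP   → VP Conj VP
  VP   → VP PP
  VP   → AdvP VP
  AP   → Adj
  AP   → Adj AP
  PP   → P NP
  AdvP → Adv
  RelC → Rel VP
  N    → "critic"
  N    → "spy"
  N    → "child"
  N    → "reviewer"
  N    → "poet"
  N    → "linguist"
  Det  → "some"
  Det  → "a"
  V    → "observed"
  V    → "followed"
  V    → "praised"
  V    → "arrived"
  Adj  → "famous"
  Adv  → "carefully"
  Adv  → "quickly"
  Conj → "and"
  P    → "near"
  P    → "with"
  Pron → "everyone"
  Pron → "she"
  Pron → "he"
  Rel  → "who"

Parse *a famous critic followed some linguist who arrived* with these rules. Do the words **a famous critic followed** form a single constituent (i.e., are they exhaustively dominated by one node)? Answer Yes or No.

[S [NP [Det a] [AP [Adj famous]] [N critic]] [VP [V followed] [NP [NP [Det some] [N linguist]] [RelC [Rel who] [VP [V arrived]]]]]]
The smallest constituent containing 'a famous critic followed' is the S spanning 'a famous critic followed some linguist who arrived'; no single node in the tree dominates exactly the given words.

No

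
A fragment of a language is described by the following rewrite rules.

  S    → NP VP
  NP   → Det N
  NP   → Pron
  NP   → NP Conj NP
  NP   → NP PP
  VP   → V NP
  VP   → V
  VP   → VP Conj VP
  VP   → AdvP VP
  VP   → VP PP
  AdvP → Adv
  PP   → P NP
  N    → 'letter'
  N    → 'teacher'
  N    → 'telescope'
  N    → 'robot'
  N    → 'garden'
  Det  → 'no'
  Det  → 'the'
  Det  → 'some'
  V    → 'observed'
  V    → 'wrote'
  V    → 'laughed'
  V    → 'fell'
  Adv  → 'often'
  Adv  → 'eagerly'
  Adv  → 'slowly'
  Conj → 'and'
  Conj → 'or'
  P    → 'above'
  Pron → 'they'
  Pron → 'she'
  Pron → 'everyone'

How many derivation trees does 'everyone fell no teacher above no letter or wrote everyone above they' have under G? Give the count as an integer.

6

Two of the 6 distinct bracketings:
[S [NP [Pron everyone]] [VP [VP [V fell] [NP [NP [Det no] [N teacher]] [PP [P above] [NP [Det no] [N letter]]]]] [Conj or] [VP [V wrote] [NP [NP [Pron everyone]] [PP [P above] [NP [Pron they]]]]]]]
[S [NP [Pron everyone]] [VP [VP [V fell] [NP [NP [Det no] [N teacher]] [PP [P above] [NP [Det no] [N letter]]]]] [Conj or] [VP [VP [V wrote] [NP [Pron everyone]]] [PP [P above] [NP [Pron they]]]]]]
The difference turns on whether VP → VP PP is used at the relevant span, versus an alternative expansion of VP.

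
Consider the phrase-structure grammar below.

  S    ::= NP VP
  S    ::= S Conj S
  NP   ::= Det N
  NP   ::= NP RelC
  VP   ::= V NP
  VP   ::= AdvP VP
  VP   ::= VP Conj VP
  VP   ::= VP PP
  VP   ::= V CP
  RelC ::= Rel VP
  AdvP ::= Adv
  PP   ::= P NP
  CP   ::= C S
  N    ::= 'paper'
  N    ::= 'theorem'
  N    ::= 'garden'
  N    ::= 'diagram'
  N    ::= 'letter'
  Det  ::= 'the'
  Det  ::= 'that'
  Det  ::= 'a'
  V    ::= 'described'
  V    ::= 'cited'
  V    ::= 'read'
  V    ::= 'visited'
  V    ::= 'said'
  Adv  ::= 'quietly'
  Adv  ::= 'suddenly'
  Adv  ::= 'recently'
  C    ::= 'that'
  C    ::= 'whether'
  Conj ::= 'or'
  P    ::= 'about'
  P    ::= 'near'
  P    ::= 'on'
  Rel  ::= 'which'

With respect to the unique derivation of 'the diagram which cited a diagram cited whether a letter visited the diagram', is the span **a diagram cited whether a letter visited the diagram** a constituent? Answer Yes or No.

[S [NP [NP [Det the] [N diagram]] [RelC [Rel which] [VP [V cited] [NP [Det a] [N diagram]]]]] [VP [V cited] [CP [C whether] [S [NP [Det a] [N letter]] [VP [V visited] [NP [Det the] [N diagram]]]]]]]
The smallest constituent containing 'a diagram cited whether a letter visited the diagram' is the S spanning 'the diagram which cited a diagram cited whether a letter visited the diagram'; no single node in the tree dominates exactly the given words.

No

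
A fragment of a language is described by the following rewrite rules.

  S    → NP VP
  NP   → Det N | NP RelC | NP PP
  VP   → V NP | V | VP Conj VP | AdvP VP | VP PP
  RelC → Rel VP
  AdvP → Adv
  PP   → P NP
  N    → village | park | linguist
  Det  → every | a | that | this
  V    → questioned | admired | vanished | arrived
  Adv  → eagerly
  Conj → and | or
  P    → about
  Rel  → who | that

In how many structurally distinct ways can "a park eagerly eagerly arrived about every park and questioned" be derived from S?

Two of the 6 distinct bracketings:
[S [NP [Det a] [N park]] [VP [VP [AdvP [Adv eagerly]] [VP [AdvP [Adv eagerly]] [VP [VP [V arrived]] [PP [P about] [NP [Det every] [N park]]]]]] [Conj and] [VP [V questioned]]]]
[S [NP [Det a] [N park]] [VP [VP [AdvP [Adv eagerly]] [VP [VP [AdvP [Adv eagerly]] [VP [V arrived]]] [PP [P about] [NP [Det every] [N park]]]]] [Conj and] [VP [V questioned]]]]
The trees differ in how a recursive rule is bracketed over the same span.

6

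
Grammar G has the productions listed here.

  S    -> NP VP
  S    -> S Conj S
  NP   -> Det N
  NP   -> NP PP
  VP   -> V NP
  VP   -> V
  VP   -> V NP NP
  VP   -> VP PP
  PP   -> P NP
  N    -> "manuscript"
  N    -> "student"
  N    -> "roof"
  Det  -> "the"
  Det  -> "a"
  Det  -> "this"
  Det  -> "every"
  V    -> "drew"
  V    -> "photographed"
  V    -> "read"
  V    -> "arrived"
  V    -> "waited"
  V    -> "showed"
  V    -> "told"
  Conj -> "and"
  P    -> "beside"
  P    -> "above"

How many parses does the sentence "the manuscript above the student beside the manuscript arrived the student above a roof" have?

Two of the 4 distinct bracketings:
[S [NP [NP [Det the] [N manuscript]] [PP [P above] [NP [NP [Det the] [N student]] [PP [P beside] [NP [Det the] [N manuscript]]]]]] [VP [V arrived] [NP [NP [Det the] [N student]] [PP [P above] [NP [Det a] [N roof]]]]]]
[S [NP [NP [Det the] [N manuscript]] [PP [P above] [NP [NP [Det the] [N student]] [PP [P beside] [NP [Det the] [N manuscript]]]]]] [VP [VP [V arrived] [NP [Det the] [N student]]] [PP [P above] [NP [Det a] [N roof]]]]]
The difference turns on whether VP → VP PP is used at the relevant span, versus an alternative expansion of VP.

4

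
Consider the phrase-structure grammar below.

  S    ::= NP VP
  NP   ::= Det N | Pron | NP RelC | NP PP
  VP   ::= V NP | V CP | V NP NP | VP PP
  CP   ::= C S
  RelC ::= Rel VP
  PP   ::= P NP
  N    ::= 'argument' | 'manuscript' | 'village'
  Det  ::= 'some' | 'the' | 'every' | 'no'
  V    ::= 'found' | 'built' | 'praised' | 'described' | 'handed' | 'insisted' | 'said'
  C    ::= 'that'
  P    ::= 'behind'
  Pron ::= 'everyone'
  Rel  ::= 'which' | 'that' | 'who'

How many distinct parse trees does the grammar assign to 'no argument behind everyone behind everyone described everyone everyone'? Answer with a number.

2

The two bracketings:
[S [NP [NP [Det no] [N argument]] [PP [P behind] [NP [NP [Pron everyone]] [PP [P behind] [NP [Pron everyone]]]]]] [VP [V described] [NP [Pron everyone]] [NP [Pron everyone]]]]
[S [NP [NP [NP [Det no] [N argument]] [PP [P behind] [NP [Pron everyone]]]] [PP [P behind] [NP [Pron everyone]]]] [VP [V described] [NP [Pron everyone]] [NP [Pron everyone]]]]
The trees differ in how a recursive rule is bracketed over the same span.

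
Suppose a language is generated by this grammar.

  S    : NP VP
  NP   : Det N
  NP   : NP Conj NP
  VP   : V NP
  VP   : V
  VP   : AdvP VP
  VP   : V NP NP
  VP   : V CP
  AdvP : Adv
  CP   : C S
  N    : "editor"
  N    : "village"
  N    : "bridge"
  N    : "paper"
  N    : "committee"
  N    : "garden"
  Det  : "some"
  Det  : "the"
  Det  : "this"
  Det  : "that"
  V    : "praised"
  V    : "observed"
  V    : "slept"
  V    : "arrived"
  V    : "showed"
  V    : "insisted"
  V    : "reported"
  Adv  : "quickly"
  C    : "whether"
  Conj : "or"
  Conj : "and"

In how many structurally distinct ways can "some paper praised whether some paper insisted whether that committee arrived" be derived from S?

[S [NP [Det some] [N paper]] [VP [V praised] [CP [C whether] [S [NP [Det some] [N paper]] [VP [V insisted] [CP [C whether] [S [NP [Det that] [N committee]] [VP [V arrived]]]]]]]]]
No rule offers an alternative attachment or grouping for any span, so this is the only derivation.

1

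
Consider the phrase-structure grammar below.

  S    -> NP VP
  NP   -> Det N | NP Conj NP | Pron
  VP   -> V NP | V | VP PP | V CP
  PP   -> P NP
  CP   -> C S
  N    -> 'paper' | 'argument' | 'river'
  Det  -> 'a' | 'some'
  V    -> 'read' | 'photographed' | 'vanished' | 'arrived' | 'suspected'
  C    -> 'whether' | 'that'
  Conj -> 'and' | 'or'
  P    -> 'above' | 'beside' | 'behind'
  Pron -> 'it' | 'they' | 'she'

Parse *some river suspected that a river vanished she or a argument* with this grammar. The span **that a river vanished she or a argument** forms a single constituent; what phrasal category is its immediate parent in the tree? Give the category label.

[S [NP [Det some] [N river]] [VP [V suspected] [CP [C that] [S [NP [Det a] [N river]] [VP [V vanished] [NP [NP [Pron she]] [Conj or] [NP [Det a] [N argument]]]]]]]]
The span 'that a river vanished she or a argument' is the CP node built by CP → C S.
Its mother is the VP built by VP → V CP.

VP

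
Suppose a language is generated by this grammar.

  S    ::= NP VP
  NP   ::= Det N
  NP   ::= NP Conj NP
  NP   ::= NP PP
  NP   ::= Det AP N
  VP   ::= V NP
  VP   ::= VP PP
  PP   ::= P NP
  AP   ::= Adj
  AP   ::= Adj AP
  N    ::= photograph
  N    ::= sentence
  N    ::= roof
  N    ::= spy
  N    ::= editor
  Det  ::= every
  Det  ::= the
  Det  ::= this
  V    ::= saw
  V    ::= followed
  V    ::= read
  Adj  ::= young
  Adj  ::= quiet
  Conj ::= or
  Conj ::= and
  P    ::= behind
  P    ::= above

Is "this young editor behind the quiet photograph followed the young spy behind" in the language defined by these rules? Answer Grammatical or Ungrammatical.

Ungrammatical

For S → NP VP, every NP-prefix leaves a non-VP remainder: after 'this young editor' the remainder is not a VP; after 'this young editor behind the quiet photograph' the remainder is not a VP.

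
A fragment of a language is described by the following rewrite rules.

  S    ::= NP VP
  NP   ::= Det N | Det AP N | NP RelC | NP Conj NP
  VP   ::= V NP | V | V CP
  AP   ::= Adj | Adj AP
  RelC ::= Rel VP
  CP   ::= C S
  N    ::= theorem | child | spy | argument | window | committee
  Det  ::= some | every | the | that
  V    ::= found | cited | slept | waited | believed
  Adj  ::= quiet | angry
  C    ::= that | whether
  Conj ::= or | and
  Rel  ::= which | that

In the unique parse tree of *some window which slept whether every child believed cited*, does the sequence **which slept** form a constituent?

No

[S [NP [NP [Det some] [N window]] [RelC [Rel which] [VP [V slept] [CP [C whether] [S [NP [Det every] [N child]] [VP [V believed]]]]]]] [VP [V cited]]]
The smallest constituent containing 'which slept' is the RelC spanning 'which slept whether every child believed'; no single node in the tree dominates exactly the given words.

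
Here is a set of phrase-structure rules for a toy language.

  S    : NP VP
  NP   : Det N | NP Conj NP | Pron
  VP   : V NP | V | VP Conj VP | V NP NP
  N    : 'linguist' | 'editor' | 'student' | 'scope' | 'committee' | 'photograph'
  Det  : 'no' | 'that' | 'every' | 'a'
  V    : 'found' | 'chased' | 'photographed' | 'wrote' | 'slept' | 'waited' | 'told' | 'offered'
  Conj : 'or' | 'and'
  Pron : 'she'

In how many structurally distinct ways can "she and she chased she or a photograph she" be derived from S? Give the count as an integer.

1

[S [NP [NP [Pron she]] [Conj and] [NP [Pron she]]] [VP [V chased] [NP [NP [Pron she]] [Conj or] [NP [Det a] [N photograph]]] [NP [Pron she]]]]
No rule offers an alternative attachment or grouping for any span, so this is the only derivation.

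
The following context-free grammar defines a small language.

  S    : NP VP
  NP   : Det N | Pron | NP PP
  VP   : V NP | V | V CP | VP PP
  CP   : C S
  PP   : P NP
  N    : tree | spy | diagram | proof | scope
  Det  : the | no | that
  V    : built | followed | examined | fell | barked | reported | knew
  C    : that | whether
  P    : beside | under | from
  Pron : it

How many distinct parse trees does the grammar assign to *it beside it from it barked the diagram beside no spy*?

4

Two of the 4 distinct bracketings:
[S [NP [NP [Pron it]] [PP [P beside] [NP [NP [Pron it]] [PP [P from] [NP [Pron it]]]]]] [VP [V barked] [NP [NP [Det the] [N diagram]] [PP [P beside] [NP [Det no] [N spy]]]]]]
[S [NP [NP [Pron it]] [PP [P beside] [NP [NP [Pron it]] [PP [P from] [NP [Pron it]]]]]] [VP [VP [V barked] [NP [Det the] [N diagram]]] [PP [P beside] [NP [Det no] [N spy]]]]]
The difference turns on whether VP → VP PP is used at the relevant span, versus an alternative expansion of VP.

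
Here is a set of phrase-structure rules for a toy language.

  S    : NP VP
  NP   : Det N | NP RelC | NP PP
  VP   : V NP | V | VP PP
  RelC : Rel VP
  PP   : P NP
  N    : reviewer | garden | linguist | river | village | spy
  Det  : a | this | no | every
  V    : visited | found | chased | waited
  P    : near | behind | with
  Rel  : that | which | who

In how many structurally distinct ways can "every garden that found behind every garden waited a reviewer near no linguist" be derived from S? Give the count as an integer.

Two of the 4 distinct bracketings:
[S [NP [NP [Det every] [N garden]] [RelC [Rel that] [VP [VP [V found]] [PP [P behind] [NP [Det every] [N garden]]]]]] [VP [V waited] [NP [NP [Det a] [N reviewer]] [PP [P near] [NP [Det no] [N linguist]]]]]]
[S [NP [NP [Det every] [N garden]] [RelC [Rel that] [VP [VP [V found]] [PP [P behind] [NP [Det every] [N garden]]]]]] [VP [VP [V waited] [NP [Det a] [N reviewer]]] [PP [P near] [NP [Det no] [N linguist]]]]]
The difference turns on whether NP → NP PP is used at the relevant span, versus an alternative expansion of NP.

4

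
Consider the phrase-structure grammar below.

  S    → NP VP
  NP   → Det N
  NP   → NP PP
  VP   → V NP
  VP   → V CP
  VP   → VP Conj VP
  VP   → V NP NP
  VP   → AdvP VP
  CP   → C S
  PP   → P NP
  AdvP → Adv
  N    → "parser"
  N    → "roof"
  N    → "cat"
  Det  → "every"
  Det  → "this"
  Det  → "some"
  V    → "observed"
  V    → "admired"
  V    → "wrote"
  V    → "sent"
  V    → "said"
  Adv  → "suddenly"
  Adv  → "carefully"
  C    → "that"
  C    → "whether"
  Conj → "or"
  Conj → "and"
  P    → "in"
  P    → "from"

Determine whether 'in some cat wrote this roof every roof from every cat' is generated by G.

Ungrammatical

For S → NP VP, no prefix of the string parses as an NP.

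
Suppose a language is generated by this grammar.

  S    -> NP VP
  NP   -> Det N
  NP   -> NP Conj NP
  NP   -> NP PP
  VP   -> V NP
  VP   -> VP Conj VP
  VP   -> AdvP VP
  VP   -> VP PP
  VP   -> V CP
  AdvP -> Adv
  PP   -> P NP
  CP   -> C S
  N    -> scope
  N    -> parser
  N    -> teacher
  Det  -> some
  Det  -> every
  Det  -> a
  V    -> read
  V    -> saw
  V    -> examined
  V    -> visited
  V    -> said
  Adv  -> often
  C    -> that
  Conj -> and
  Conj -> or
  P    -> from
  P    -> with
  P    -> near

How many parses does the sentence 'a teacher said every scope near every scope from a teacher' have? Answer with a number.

Two of the 5 distinct bracketings:
[S [NP [Det a] [N teacher]] [VP [V said] [NP [NP [Det every] [N scope]] [PP [P near] [NP [NP [Det every] [N scope]] [PP [P from] [NP [Det a] [N teacher]]]]]]]]
[S [NP [Det a] [N teacher]] [VP [V said] [NP [NP [NP [Det every] [N scope]] [PP [P near] [NP [Det every] [N scope]]]] [PP [P from] [NP [Det a] [N teacher]]]]]]
The trees differ in how a recursive rule is bracketed over the same span.

5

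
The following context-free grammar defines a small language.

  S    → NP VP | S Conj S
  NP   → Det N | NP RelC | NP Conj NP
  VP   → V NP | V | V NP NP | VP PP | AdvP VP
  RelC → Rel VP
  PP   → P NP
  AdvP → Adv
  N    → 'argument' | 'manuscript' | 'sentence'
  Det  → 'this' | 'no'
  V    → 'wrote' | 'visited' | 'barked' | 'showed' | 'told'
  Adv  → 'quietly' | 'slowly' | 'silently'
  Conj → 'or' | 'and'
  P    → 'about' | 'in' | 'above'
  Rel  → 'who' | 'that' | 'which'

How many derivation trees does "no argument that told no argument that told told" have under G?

The two bracketings:
[S [NP [NP [Det no] [N argument]] [RelC [Rel that] [VP [V told] [NP [NP [Det no] [N argument]] [RelC [Rel that] [VP [V told]]]]]]] [VP [V told]]]
[S [NP [NP [NP [Det no] [N argument]] [RelC [Rel that] [VP [V told] [NP [Det no] [N argument]]]]] [RelC [Rel that] [VP [V told]]]] [VP [V told]]]
The trees differ in how a recursive rule is bracketed over the same span.

2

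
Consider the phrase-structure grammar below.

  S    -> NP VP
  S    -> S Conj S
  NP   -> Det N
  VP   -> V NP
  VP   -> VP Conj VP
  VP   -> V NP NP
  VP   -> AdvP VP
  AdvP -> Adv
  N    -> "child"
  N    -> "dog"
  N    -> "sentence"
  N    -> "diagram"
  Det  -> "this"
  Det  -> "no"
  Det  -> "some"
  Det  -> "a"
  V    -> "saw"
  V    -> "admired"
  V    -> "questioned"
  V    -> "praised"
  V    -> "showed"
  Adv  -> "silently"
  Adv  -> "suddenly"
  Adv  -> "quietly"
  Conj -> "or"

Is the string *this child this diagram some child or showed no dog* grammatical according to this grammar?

Ungrammatical

For S → NP VP, the only prefix that parses as NP is 'this child', but the remainder 'this diagram some child or showed no dog' is not a VP under these rules. The alternative S rule S → S Conj S likewise has no satisfying split.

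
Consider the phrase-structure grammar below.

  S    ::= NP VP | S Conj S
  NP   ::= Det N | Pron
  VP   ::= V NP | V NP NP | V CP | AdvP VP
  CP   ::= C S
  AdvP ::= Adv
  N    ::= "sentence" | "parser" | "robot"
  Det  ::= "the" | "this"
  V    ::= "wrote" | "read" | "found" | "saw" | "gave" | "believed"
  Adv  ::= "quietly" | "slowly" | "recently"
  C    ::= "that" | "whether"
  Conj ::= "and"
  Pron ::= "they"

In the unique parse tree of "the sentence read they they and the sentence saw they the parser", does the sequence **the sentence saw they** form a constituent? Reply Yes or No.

No

[S [S [NP [Det the] [N sentence]] [VP [V read] [NP [Pron they]] [NP [Pron they]]]] [Conj and] [S [NP [Det the] [N sentence]] [VP [V saw] [NP [Pron they]] [NP [Det the] [N parser]]]]]
The smallest constituent containing 'the sentence saw they' is the S spanning 'the sentence saw they the parser'; no single node in the tree dominates exactly the given words.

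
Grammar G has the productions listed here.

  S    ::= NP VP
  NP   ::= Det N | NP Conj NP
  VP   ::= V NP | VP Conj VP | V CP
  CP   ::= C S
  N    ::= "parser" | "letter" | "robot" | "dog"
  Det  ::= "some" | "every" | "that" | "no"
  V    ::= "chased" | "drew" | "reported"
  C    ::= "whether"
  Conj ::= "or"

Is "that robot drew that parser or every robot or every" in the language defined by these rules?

For S → NP VP, the only prefix that parses as NP is 'that robot', but the remainder 'drew that parser or every robot or every' is not a VP under these rules.

Ungrammatical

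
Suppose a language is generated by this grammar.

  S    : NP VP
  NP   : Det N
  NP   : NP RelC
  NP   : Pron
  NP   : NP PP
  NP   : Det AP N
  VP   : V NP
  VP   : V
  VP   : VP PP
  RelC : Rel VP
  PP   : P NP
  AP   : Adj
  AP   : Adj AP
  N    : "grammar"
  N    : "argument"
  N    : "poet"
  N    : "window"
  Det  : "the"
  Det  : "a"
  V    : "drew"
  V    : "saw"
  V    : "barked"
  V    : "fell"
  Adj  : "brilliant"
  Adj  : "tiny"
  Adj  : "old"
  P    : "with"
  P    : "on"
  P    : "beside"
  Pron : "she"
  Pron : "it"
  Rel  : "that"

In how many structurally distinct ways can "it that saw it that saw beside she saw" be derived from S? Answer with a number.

6

Two of the 6 distinct bracketings:
[S [NP [NP [Pron it]] [RelC [Rel that] [VP [V saw] [NP [NP [Pron it]] [RelC [Rel that] [VP [VP [V saw]] [PP [P beside] [NP [Pron she]]]]]]]]] [VP [V saw]]]
[S [NP [NP [Pron it]] [RelC [Rel that] [VP [V saw] [NP [NP [NP [Pron it]] [RelC [Rel that] [VP [V saw]]]] [PP [P beside] [NP [Pron she]]]]]]] [VP [V saw]]]
The difference turns on whether NP → NP PP is used at the relevant span, versus an alternative expansion of NP.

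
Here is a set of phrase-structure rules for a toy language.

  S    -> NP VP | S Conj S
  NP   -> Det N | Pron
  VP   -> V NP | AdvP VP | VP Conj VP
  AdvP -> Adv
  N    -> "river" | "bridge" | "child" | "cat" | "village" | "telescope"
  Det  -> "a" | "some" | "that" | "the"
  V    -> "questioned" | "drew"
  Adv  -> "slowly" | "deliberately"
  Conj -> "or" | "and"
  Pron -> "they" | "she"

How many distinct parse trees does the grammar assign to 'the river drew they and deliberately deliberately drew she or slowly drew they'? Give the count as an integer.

Two of the 4 distinct bracketings:
[S [NP [Det the] [N river]] [VP [VP [V drew] [NP [Pron they]]] [Conj and] [VP [AdvP [Adv deliberately]] [VP [AdvP [Adv deliberately]] [VP [VP [V drew] [NP [Pron she]]] [Conj or] [VP [AdvP [Adv slowly]] [VP [V drew] [NP [Pron they]]]]]]]]]
[S [NP [Det the] [N river]] [VP [VP [V drew] [NP [Pron they]]] [Conj and] [VP [AdvP [Adv deliberately]] [VP [VP [AdvP [Adv deliberately]] [VP [V drew] [NP [Pron she]]]] [Conj or] [VP [AdvP [Adv slowly]] [VP [V drew] [NP [Pron they]]]]]]]]
The trees differ in how a recursive rule is bracketed over the same span.

4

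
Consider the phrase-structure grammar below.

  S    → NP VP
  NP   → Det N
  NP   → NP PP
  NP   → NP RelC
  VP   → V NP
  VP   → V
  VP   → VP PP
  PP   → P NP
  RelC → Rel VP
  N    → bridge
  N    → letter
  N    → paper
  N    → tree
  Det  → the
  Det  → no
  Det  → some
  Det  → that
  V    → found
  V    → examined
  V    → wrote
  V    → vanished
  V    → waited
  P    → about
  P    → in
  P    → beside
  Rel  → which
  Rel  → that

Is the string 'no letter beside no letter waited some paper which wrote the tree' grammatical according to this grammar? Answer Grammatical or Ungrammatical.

S
  NP
    NP
      Det: no
      N: letter
    PP
      P: beside
      NP
        Det: no
        N: letter
  VP
    V: waited
    NP
      NP
        Det: some
        N: paper
      RelC
        Rel: which
        VP
          V: wrote
          NP
            Det: the
            N: tree
Each bracket corresponds to one application of a listed rule, so the string is derivable from S.

Grammatical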